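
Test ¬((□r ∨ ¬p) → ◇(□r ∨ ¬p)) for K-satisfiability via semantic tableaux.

Yes, satisfiable

1. ¬((□r ∨ ¬p) → ◇(□r ∨ ¬p)), 0
2. □r ∨ ¬p, 0
3. ¬◇(□r ∨ ¬p), 0
4. ¬p, 0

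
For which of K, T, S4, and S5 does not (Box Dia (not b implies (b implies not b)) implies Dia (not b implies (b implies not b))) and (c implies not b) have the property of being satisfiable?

K

K-tableau for the formula:
1. not (Box Dia (not b implies (b implies not b)) implies Dia (not b implies (b implies not b))) and (c implies not b), w0
2. not (Box Dia (not b implies (b implies not b)) implies Dia (not b implies (b implies not b))), w0   [and-rule on 1]
3. c implies not b, w0   [and-rule on 1]
4. Box Dia (not b implies (b implies not b)), w0   [neg-implies-rule on 2]
5. not Dia (not b implies (b implies not b)), w0   [neg-implies-rule on 2]
6. not b, w0   [implies-rule on 3 (branches; this branch)]
Complete open branch: satisfiable in K.
T-tableau for the formula:
1. not (Box Dia (not b implies (b implies not b)) implies Dia (not b implies (b implies not b))) and (c implies not b), w0
2. not (Box Dia (not b implies (b implies not b)) implies Dia (not b implies (b implies not b))), w0   [and-rule on 1]
3. c implies not b, w0   [and-rule on 1]
4. Box Dia (not b implies (b implies not b)), w0   [neg-implies-rule on 2]
5. not Dia (not b implies (b implies not b)), w0   [neg-implies-rule on 2]
6. Dia (not b implies (b implies not b)), w0   [Box-rule on 4 via w0Rw0]
7. not (not b implies (b implies not b)), w0   [neg-Dia-rule on 5 via w0Rw0]
8. not b, w0   [neg-implies-rule on 7]
9. not (b implies not b), w0   [neg-implies-rule on 7]
10. b, w0   [neg-implies-rule on 9]
Accessibility: w0Rw0
Branch closes: b and not b both at w0.
Every branch closes (one shown): unsatisfiable in T, hence also in S4, S5 (every S4/S5-frame is a T-frame).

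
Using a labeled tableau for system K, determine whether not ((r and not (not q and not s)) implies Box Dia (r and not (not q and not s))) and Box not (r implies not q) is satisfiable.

Satisfiable

1. not ((r and not (not q and not s)) implies Box Dia (r and not (not q and not s))) and Box not (r implies not q), 0
2. not ((r and not (not q and not s)) implies Box Dia (r and not (not q and not s))), 0
3. Box not (r implies not q), 0
4. r and not (not q and not s), 0
5. not Box Dia (r and not (not q and not s)), 0
6. r, 0
7. not (not q and not s), 0
8. s, 0
9. not Dia (r and not (not q and not s)), 1
10. not (r implies not q), 1
11. r, 1
12. q, 1
Accessibility: 0R1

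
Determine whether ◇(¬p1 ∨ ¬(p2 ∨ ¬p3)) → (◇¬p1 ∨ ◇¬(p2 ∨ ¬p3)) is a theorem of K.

Yes, valid

Tableau for the negation ¬(◇(¬p1 ∨ ¬(p2 ∨ ¬p3)) → (◇¬p1 ∨ ◇¬(p2 ∨ ¬p3))):
1. ¬(◇(¬p1 ∨ ¬(p2 ∨ ¬p3)) → (◇¬p1 ∨ ◇¬(p2 ∨ ¬p3))), 0
2. ◇(¬p1 ∨ ¬(p2 ∨ ¬p3)), 0
3. ¬(◇¬p1 ∨ ◇¬(p2 ∨ ¬p3)), 0
4. ¬◇¬p1, 0
5. ¬◇¬(p2 ∨ ¬p3), 0
6. ¬p1 ∨ ¬(p2 ∨ ¬p3), 1
7. p1, 1
8. p2 ∨ ¬p3, 1
9. ¬(p2 ∨ ¬p3), 1
10. ¬p2, 1
11. p3, 1
12. ¬p3, 1
Accessibility: 0R1
Branch closes: p3 and ¬p3 both at 1.
All branches of the negation close; one closing branch shown above.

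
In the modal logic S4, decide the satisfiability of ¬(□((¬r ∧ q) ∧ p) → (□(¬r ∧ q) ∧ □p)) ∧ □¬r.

1. ¬(□((¬r ∧ q) ∧ p) → (□(¬r ∧ q) ∧ □p)) ∧ □¬r, u
2. ¬(□((¬r ∧ q) ∧ p) → (□(¬r ∧ q) ∧ □p)), u
3. □¬r, u
4. □((¬r ∧ q) ∧ p), u
5. ¬(□(¬r ∧ q) ∧ □p), u
6. ¬r, u
7. (¬r ∧ q) ∧ p, u
8. ¬r ∧ q, u
9. p, u
10. q, u
11. ¬□(¬r ∧ q), u
12. ¬(¬r ∧ q), v
13. ¬r, v
14. (¬r ∧ q) ∧ p, v
15. ¬r ∧ q, v
16. p, v
17. q, v
18. ¬q, v
Accessibility: uRu, uRv, vRv
Branch closes: q and ¬q both at v.
All branches of the tableau close; one closing branch shown above.

Unsatisfiable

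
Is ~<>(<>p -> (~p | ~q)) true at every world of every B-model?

Tableau for the negation <>(<>p -> (~p | ~q)):
1. <>(<>p -> (~p | ~q)), w0
2. <>p -> (~p | ~q), w1
3. ~p | ~q, w1
4. ~q, w1
Accessibility: w0Rw0, w0Rw1, w1Rw0, w1Rw1
The negation has an open branch (countermodel exists).

Invalid (countermodel exists)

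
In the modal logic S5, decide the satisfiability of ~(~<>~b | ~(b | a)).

1. ~(~<>~b | ~(b | a)), 0
2. <>~b, 0
3. b | a, 0
4. a, 0
5. ~b, 1
Accessibility: 0R0, 0R1, 1R0, 1R1

Satisfiable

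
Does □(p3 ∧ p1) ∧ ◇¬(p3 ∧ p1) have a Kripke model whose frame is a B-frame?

No, unsatisfiable

1. □(p3 ∧ p1) ∧ ◇¬(p3 ∧ p1), w0
2. □(p3 ∧ p1), w0
3. ◇¬(p3 ∧ p1), w0
4. p3 ∧ p1, w0
5. p3, w0
6. p1, w0
7. ¬(p3 ∧ p1), w1
8. p3 ∧ p1, w1
9. p3, w1
10. p1, w1
11. ¬p1, w1
Accessibility: w0Rw0, w0Rw1, w1Rw0, w1Rw1
Branch closes: p1 and ¬p1 both at w1.
(One branch shown.) All branches close.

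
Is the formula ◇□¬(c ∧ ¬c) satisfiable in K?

Yes, satisfiable

1. ◇□¬(c ∧ ¬c), u
2. □¬(c ∧ ¬c), v   [◇-rule on 1: fresh world v, uRv]
Accessibility: uRv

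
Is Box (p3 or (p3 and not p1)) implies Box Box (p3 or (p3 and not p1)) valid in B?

Tableau for the negation not (Box (p3 or (p3 and not p1)) implies Box Box (p3 or (p3 and not p1))):
1. not (Box (p3 or (p3 and not p1)) implies Box Box (p3 or (p3 and not p1))), w0
2. Box (p3 or (p3 and not p1)), w0   [neg-implies-rule on 1]
3. not Box Box (p3 or (p3 and not p1)), w0   [neg-implies-rule on 1]
4. p3 or (p3 and not p1), w0   [Box-rule on 2 via w0Rw0]
5. p3 and not p1, w0   [or-rule on 4 (branches; this branch)]
6. p3, w0   [and-rule on 5]
7. not p1, w0   [and-rule on 5]
8. not Box (p3 or (p3 and not p1)), w1   [neg-Box-rule on 3: fresh world w1, w0Rw1]
9. p3 or (p3 and not p1), w1   [Box-rule on 2 via w0Rw1]
10. p3 and not p1, w1   [or-rule on 9 (branches; this branch)]
11. p3, w1   [and-rule on 10]
12. not p1, w1   [and-rule on 10]
13. not (p3 or (p3 and not p1)), w2   [neg-Box-rule on 8: fresh world w2, w1Rw2]
14. not p3, w2   [neg-or-rule on 13]
15. not (p3 and not p1), w2   [neg-or-rule on 13]
16. p1, w2   [neg-and-rule on 15 (branches; this branch)]
Accessibility: w0Rw0, w0Rw1, w1Rw0, w1Rw1, w1Rw2, w2Rw1, w2Rw2
The negation has an open branch (countermodel exists).

Not valid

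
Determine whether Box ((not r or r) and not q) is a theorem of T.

Tableau for the negation not Box ((not r or r) and not q):
1. not Box ((not r or r) and not q), w0
2. not ((not r or r) and not q), w1   [neg-Box-rule on 1: fresh world w1, w0Rw1]
3. q, w1   [neg-and-rule on 2 (branches; this branch)]
Accessibility: w0Rw0, w0Rw1, w1Rw1
The negation has an open branch (countermodel exists).

Invalid (countermodel exists)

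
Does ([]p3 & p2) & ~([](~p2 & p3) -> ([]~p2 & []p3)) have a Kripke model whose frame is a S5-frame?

Unsatisfiable

1. ([]p3 & p2) & ~([](~p2 & p3) -> ([]~p2 & []p3)), u
2. []p3 & p2, u
3. ~([](~p2 & p3) -> ([]~p2 & []p3)), u
4. []p3, u
5. p2, u
6. [](~p2 & p3), u
7. ~([]~p2 & []p3), u
8. p3, u
9. ~p2 & p3, u
10. ~p2, u
Accessibility: uRu
Branch closes: p2 and ~p2 both at u.
Every branch closes; the branch above is one of them.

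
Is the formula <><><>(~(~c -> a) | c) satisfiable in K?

1. <><><>(~(~c -> a) | c), 0
2. <><>(~(~c -> a) | c), 1
3. <>(~(~c -> a) | c), 2
4. ~(~c -> a) | c, 3
5. c, 3
Accessibility: 0R1, 1R2, 2R3

Satisfiable (open branch found)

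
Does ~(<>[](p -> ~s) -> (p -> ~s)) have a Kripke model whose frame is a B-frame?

1. ~(<>[](p -> ~s) -> (p -> ~s)), w0
2. <>[](p -> ~s), w0   [~->-rule on 1]
3. ~(p -> ~s), w0   [~->-rule on 1]
4. p, w0   [~->-rule on 3]
5. s, w0   [~->-rule on 3]
6. [](p -> ~s), w1   [<>-rule on 2: fresh world w1, w0Rw1]
7. p -> ~s, w0   [[]-rule on 6 via w1Rw0]
8. p -> ~s, w1   [[]-rule on 6 via w1Rw1]
9. ~s, w0   [->-rule on 7 (branches; this branch)]
Accessibility: w0Rw0, w0Rw1, w1Rw0, w1Rw1
Branch closes: s and ~s both at w0.
(One branch shown.) All branches close.

No, unsatisfiable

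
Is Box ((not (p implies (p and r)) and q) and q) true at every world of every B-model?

Tableau for the negation not Box ((not (p implies (p and r)) and q) and q):
1. not Box ((not (p implies (p and r)) and q) and q), 0
2. not ((not (p implies (p and r)) and q) and q), 1   [neg-Box-rule on 1: fresh world 1, 0R1]
3. not q, 1   [neg-and-rule on 2 (branches; this branch)]
Accessibility: 0R0, 0R1, 1R0, 1R1
The negation has an open branch (countermodel exists).

No, not valid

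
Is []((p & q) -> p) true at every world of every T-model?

Tableau for the negation ~[]((p & q) -> p):
1. ~[]((p & q) -> p), u
2. ~((p & q) -> p), v
3. p & q, v
4. ~p, v
5. p, v
6. q, v
Accessibility: uRu, uRv, vRv
Branch closes: p and ~p both at v.
Every branch of the negation's tableau closes; the branch above is one of them.

Valid in T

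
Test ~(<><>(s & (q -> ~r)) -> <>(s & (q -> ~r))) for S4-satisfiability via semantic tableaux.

1. ~(<><>(s & (q -> ~r)) -> <>(s & (q -> ~r))), 0
2. <><>(s & (q -> ~r)), 0
3. ~<>(s & (q -> ~r)), 0
4. ~(s & (q -> ~r)), 0
5. ~(q -> ~r), 0
6. q, 0
7. r, 0
8. <>(s & (q -> ~r)), 1
9. ~(s & (q -> ~r)), 1
10. ~(q -> ~r), 1
11. q, 1
12. r, 1
13. s & (q -> ~r), 2
14. s, 2
15. q -> ~r, 2
16. ~(s & (q -> ~r)), 2
17. ~r, 2
18. ~(q -> ~r), 2
19. q, 2
20. r, 2
Accessibility: 0R0, 0R1, 0R2, 1R1, 1R2, 2R2
Branch closes: r and ~r both at 2.
(One branch shown.) All branches close.

No, unsatisfiable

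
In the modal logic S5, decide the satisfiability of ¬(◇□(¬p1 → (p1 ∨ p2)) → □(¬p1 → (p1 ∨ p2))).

1. ¬(◇□(¬p1 → (p1 ∨ p2)) → □(¬p1 → (p1 ∨ p2))), u
2. ◇□(¬p1 → (p1 ∨ p2)), u
3. ¬□(¬p1 → (p1 ∨ p2)), u
4. □(¬p1 → (p1 ∨ p2)), v
5. ¬p1 → (p1 ∨ p2), u
6. ¬p1 → (p1 ∨ p2), v
7. p1 ∨ p2, u
8. p1 ∨ p2, v
9. p2, u
10. p2, v
11. ¬(¬p1 → (p1 ∨ p2)), w
12. ¬p1, w
13. ¬(p1 ∨ p2), w
14. ¬p2, w
15. ¬p1 → (p1 ∨ p2), w
16. p1 ∨ p2, w
17. p2, w
Accessibility: uRu, uRv, uRw, vRu, vRv, vRw, wRu, wRv, wRw
Branch closes: p2 and ¬p2 both at w.
Every branch closes; the branch above is one of them.

No, unsatisfiable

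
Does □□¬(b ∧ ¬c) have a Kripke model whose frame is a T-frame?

Satisfiable (open branch found)

1. □□¬(b ∧ ¬c), u
2. □¬(b ∧ ¬c), u
3. ¬(b ∧ ¬c), u
4. c, u
Accessibility: uRu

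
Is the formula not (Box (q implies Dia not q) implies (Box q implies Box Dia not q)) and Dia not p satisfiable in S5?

1. not (Box (q implies Dia not q) implies (Box q implies Box Dia not q)) and Dia not p, 0
2. not (Box (q implies Dia not q) implies (Box q implies Box Dia not q)), 0
3. Dia not p, 0
4. Box (q implies Dia not q), 0
5. not (Box q implies Box Dia not q), 0
6. Box q, 0
7. not Box Dia not q, 0
8. q implies Dia not q, 0
9. q, 0
10. Dia not q, 0
11. not p, 1
12. q implies Dia not q, 1
13. q, 1
14. Dia not q, 1
15. not Dia not q, 2
16. q implies Dia not q, 2
17. q, 2
18. Dia not q, 2
19. not q, 3
20. q implies Dia not q, 3
21. q, 3
Accessibility: 0R0, 0R1, 0R2, 0R3, 1R0, 1R1, 1R2, 1R3, 2R0, 2R1, 2R2, 2R3, 3R0, 3R1, 3R2, 3R3
Branch closes: q and not q both at 3.
Every branch closes; the branch above is one of them.

Unsatisfiable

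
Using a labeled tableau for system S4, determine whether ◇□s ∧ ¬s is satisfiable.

1. ◇□s ∧ ¬s, u
2. ◇□s, u
3. ¬s, u
4. □s, v
5. s, v
Accessibility: uRu, uRv, vRv

Satisfiable (open branch found)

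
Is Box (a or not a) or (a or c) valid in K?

Yes, valid

Tableau for the negation not (Box (a or not a) or (a or c)):
1. not (Box (a or not a) or (a or c)), w0
2. not Box (a or not a), w0
3. not (a or c), w0
4. not a, w0
5. not c, w0
6. not (a or not a), w1
7. not a, w1
8. a, w1
Accessibility: w0Rw1
Branch closes: a and not a both at w1.
All branches of the negation close; one closing branch shown above.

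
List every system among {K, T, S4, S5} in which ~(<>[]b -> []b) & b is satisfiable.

S4-tableau for the formula:
1. ~(<>[]b -> []b) & b, u
2. ~(<>[]b -> []b), u
3. b, u
4. <>[]b, u
5. ~[]b, u
6. []b, v
7. b, v
8. ~b, w
Accessibility: uRu, uRv, uRw, vRv, wRw
Complete open branch: satisfiable in S4, hence also in K, T (this S4-model is also a K-model and a T-model).
S5-tableau for the formula:
1. ~(<>[]b -> []b) & b, u
2. ~(<>[]b -> []b), u
3. b, u
4. <>[]b, u
5. ~[]b, u
6. []b, v
7. b, v
8. ~b, w
9. b, w
Accessibility: uRu, uRv, uRw, vRu, vRv, vRw, wRu, wRv, wRw
Branch closes: b and ~b both at w.
Every branch closes (one shown): unsatisfiable in S5.

K, T, S4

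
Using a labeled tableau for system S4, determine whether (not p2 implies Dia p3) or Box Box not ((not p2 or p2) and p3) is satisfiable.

Satisfiable

1. (not p2 implies Dia p3) or Box Box not ((not p2 or p2) and p3), w0
2. Box Box not ((not p2 or p2) and p3), w0
3. Box not ((not p2 or p2) and p3), w0
4. not ((not p2 or p2) and p3), w0
5. not p3, w0
Accessibility: w0Rw0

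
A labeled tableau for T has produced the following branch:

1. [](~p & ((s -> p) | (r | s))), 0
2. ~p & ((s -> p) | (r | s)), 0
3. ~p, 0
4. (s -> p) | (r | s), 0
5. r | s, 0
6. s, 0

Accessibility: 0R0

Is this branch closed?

No world carries both an atom and its negation.

Open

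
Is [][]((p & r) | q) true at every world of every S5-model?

No, not valid

Tableau for the negation ~[][]((p & r) | q):
1. ~[][]((p & r) | q), w0
2. ~[]((p & r) | q), w1   [~[]-rule on 1: fresh world w1, w0Rw1]
3. ~((p & r) | q), w2   [~[]-rule on 2: fresh world w2, w1Rw2]
4. ~(p & r), w2   [~|-rule on 3]
5. ~q, w2   [~|-rule on 3]
6. ~r, w2   [~&-rule on 4 (branches; this branch)]
Accessibility: w0Rw0, w0Rw1, w0Rw2, w1Rw0, w1Rw1, w1Rw2, w2Rw0, w2Rw1, w2Rw2
The negation has an open branch (countermodel exists).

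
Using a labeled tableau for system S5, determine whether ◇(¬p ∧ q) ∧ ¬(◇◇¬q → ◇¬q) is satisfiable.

1. ◇(¬p ∧ q) ∧ ¬(◇◇¬q → ◇¬q), 0
2. ◇(¬p ∧ q), 0
3. ¬(◇◇¬q → ◇¬q), 0
4. ◇◇¬q, 0
5. ¬◇¬q, 0
6. q, 0
7. ¬p ∧ q, 1
8. ¬p, 1
9. q, 1
10. ◇¬q, 2
11. q, 2
12. ¬q, 3
13. q, 3
Accessibility: 0R0, 0R1, 0R2, 0R3, 1R0, 1R1, 1R2, 1R3, 2R0, 2R1, 2R2, 2R3, 3R0, 3R1, 3R2, 3R3
Branch closes: q and ¬q both at 3.
All branches of the tableau close; one closing branch shown above.

Unsatisfiable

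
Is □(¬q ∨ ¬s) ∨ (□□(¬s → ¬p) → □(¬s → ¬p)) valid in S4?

Valid in S4

Tableau for the negation ¬(□(¬q ∨ ¬s) ∨ (□□(¬s → ¬p) → □(¬s → ¬p))):
1. ¬(□(¬q ∨ ¬s) ∨ (□□(¬s → ¬p) → □(¬s → ¬p))), u
2. ¬□(¬q ∨ ¬s), u
3. ¬(□□(¬s → ¬p) → □(¬s → ¬p)), u
4. □□(¬s → ¬p), u
5. ¬□(¬s → ¬p), u
6. □(¬s → ¬p), u
7. ¬s → ¬p, u
8. ¬p, u
9. ¬(¬q ∨ ¬s), v
10. q, v
11. s, v
12. □(¬s → ¬p), v
13. ¬s → ¬p, v
14. ¬p, v
15. ¬(¬s → ¬p), w
16. ¬s, w
17. p, w
18. □(¬s → ¬p), w
19. ¬s → ¬p, w
20. ¬p, w
Accessibility: uRu, uRv, uRw, vRv, wRw
Branch closes: p and ¬p both at w.
Every branch of the negation's tableau closes; the branch above is one of them.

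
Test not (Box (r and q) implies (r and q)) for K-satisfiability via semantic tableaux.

Satisfiable

1. not (Box (r and q) implies (r and q)), w0
2. Box (r and q), w0   [neg-implies-rule on 1]
3. not (r and q), w0   [neg-implies-rule on 1]
4. not q, w0   [neg-and-rule on 3 (branches; this branch)]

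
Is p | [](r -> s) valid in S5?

Invalid (countermodel exists)

Tableau for the negation ~(p | [](r -> s)):
1. ~(p | [](r -> s)), 0
2. ~p, 0
3. ~[](r -> s), 0
4. ~(r -> s), 1
5. r, 1
6. ~s, 1
Accessibility: 0R0, 0R1, 1R0, 1R1
The negation has an open branch (countermodel exists).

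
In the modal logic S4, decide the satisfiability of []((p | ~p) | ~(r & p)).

1. []((p | ~p) | ~(r & p)), w0
2. (p | ~p) | ~(r & p), w0
3. ~(r & p), w0
4. ~p, w0
Accessibility: w0Rw0

Satisfiable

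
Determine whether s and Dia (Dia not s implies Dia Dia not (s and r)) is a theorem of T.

Invalid (countermodel exists)

Tableau for the negation not (s and Dia (Dia not s implies Dia Dia not (s and r))):
1. not (s and Dia (Dia not s implies Dia Dia not (s and r))), 0
2. not s, 0
Accessibility: 0R0
The negation has an open branch (countermodel exists).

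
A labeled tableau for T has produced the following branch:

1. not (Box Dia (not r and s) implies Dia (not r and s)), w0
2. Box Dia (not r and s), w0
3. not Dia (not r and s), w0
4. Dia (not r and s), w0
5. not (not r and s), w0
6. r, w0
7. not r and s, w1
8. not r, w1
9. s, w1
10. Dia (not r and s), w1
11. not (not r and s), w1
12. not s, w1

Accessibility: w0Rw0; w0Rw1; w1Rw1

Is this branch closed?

Both s and not s appear at w1.

Yes, closed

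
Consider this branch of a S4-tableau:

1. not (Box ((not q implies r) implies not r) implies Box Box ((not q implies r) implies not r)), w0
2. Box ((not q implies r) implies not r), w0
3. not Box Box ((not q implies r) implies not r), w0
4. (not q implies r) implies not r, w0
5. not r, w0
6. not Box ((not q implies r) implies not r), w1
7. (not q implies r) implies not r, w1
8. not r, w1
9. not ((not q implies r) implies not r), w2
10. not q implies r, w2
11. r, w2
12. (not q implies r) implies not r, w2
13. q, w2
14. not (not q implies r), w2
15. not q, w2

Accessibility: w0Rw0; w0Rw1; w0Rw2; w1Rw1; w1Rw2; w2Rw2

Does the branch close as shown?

Yes, closed

Both q and not q appear at w2.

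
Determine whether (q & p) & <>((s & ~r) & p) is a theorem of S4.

Tableau for the negation ~((q & p) & <>((s & ~r) & p)):
1. ~((q & p) & <>((s & ~r) & p)), w0
2. ~<>((s & ~r) & p), w0
3. ~((s & ~r) & p), w0
4. ~p, w0
Accessibility: w0Rw0
The negation has an open branch (countermodel exists).

Not valid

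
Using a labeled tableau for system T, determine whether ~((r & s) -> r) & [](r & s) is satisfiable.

Unsatisfiable

1. ~((r & s) -> r) & [](r & s), u
2. ~((r & s) -> r), u   [&-rule on 1]
3. [](r & s), u   [&-rule on 1]
4. r & s, u   [~->-rule on 2]
5. ~r, u   [~->-rule on 2]
6. r, u   [&-rule on 4]
7. s, u   [&-rule on 4]
Accessibility: uRu
Branch closes: r and ~r both at u.
Every branch closes; the branch above is one of them.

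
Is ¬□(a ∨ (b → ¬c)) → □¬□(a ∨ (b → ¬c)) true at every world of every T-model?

No, not valid

Tableau for the negation ¬(¬□(a ∨ (b → ¬c)) → □¬□(a ∨ (b → ¬c))):
1. ¬(¬□(a ∨ (b → ¬c)) → □¬□(a ∨ (b → ¬c))), 0
2. ¬□(a ∨ (b → ¬c)), 0
3. ¬□¬□(a ∨ (b → ¬c)), 0
4. ¬(a ∨ (b → ¬c)), 1
5. ¬a, 1
6. ¬(b → ¬c), 1
7. b, 1
8. c, 1
9. □(a ∨ (b → ¬c)), 2
10. a ∨ (b → ¬c), 2
11. b → ¬c, 2
12. ¬c, 2
Accessibility: 0R0, 0R1, 0R2, 1R1, 2R2
The negation has an open branch (countermodel exists).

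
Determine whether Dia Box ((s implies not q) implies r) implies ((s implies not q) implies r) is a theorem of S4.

Not valid

Tableau for the negation not (Dia Box ((s implies not q) implies r) implies ((s implies not q) implies r)):
1. not (Dia Box ((s implies not q) implies r) implies ((s implies not q) implies r)), 0
2. Dia Box ((s implies not q) implies r), 0
3. not ((s implies not q) implies r), 0
4. s implies not q, 0
5. not r, 0
6. not q, 0
7. Box ((s implies not q) implies r), 1
8. (s implies not q) implies r, 1
9. r, 1
Accessibility: 0R0, 0R1, 1R1
The negation has an open branch (countermodel exists).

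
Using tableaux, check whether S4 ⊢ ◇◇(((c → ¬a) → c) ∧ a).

Tableau for the negation ¬◇◇(((c → ¬a) → c) ∧ a):
1. ¬◇◇(((c → ¬a) → c) ∧ a), 0
2. ¬◇(((c → ¬a) → c) ∧ a), 0
3. ¬(((c → ¬a) → c) ∧ a), 0
4. ¬a, 0
Accessibility: 0R0
The negation has an open branch (countermodel exists).

Invalid (countermodel exists)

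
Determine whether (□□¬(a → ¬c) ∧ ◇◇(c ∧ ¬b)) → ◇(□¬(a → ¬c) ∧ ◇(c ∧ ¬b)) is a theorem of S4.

Tableau for the negation ¬((□□¬(a → ¬c) ∧ ◇◇(c ∧ ¬b)) → ◇(□¬(a → ¬c) ∧ ◇(c ∧ ¬b))):
1. ¬((□□¬(a → ¬c) ∧ ◇◇(c ∧ ¬b)) → ◇(□¬(a → ¬c) ∧ ◇(c ∧ ¬b))), 0
2. □□¬(a → ¬c) ∧ ◇◇(c ∧ ¬b), 0
3. ¬◇(□¬(a → ¬c) ∧ ◇(c ∧ ¬b)), 0
4. □□¬(a → ¬c), 0
5. ◇◇(c ∧ ¬b), 0
6. ¬(□¬(a → ¬c) ∧ ◇(c ∧ ¬b)), 0
7. □¬(a → ¬c), 0
8. ¬(a → ¬c), 0
9. a, 0
10. c, 0
11. ¬◇(c ∧ ¬b), 0
12. ¬(c ∧ ¬b), 0
13. b, 0
14. ◇(c ∧ ¬b), 1
15. ¬(□¬(a → ¬c) ∧ ◇(c ∧ ¬b)), 1
16. □¬(a → ¬c), 1
17. ¬(a → ¬c), 1
18. a, 1
19. c, 1
20. ¬(c ∧ ¬b), 1
21. ¬◇(c ∧ ¬b), 1
22. b, 1
23. c ∧ ¬b, 2
24. c, 2
25. ¬b, 2
26. ¬(□¬(a → ¬c) ∧ ◇(c ∧ ¬b)), 2
27. □¬(a → ¬c), 2
28. ¬(a → ¬c), 2
29. a, 2
30. ¬(c ∧ ¬b), 2
31. ¬◇(c ∧ ¬b), 2
32. b, 2
Accessibility: 0R0, 0R1, 0R2, 1R1, 1R2, 2R2
Branch closes: b and ¬b both at 2.
Every branch of the negation's tableau closes; the branch above is one of them.

Valid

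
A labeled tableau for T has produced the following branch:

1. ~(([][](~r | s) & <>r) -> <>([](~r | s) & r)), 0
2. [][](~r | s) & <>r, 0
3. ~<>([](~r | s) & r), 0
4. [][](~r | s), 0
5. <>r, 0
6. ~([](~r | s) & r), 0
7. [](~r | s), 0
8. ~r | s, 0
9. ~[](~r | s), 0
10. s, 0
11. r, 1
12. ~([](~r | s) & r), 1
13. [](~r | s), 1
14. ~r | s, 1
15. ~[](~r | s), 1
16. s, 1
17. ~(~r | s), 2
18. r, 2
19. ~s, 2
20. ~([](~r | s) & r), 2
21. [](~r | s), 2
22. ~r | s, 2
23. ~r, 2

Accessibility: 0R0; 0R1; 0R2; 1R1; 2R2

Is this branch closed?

Closed

Both r and ~r appear at 2.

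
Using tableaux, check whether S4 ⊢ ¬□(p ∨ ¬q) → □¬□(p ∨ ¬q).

Not valid

Tableau for the negation ¬(¬□(p ∨ ¬q) → □¬□(p ∨ ¬q)):
1. ¬(¬□(p ∨ ¬q) → □¬□(p ∨ ¬q)), u
2. ¬□(p ∨ ¬q), u
3. ¬□¬□(p ∨ ¬q), u
4. ¬(p ∨ ¬q), v
5. ¬p, v
6. q, v
7. □(p ∨ ¬q), w
8. p ∨ ¬q, w
9. ¬q, w
Accessibility: uRu, uRv, uRw, vRv, wRw
The negation has an open branch (countermodel exists).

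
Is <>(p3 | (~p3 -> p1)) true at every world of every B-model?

No, not valid

Tableau for the negation ~<>(p3 | (~p3 -> p1)):
1. ~<>(p3 | (~p3 -> p1)), 0
2. ~(p3 | (~p3 -> p1)), 0
3. ~p3, 0
4. ~(~p3 -> p1), 0
5. ~p1, 0
Accessibility: 0R0
The negation has an open branch (countermodel exists).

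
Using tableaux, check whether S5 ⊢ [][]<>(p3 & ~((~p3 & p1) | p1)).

Invalid (countermodel exists)

Tableau for the negation ~[][]<>(p3 & ~((~p3 & p1) | p1)):
1. ~[][]<>(p3 & ~((~p3 & p1) | p1)), 0
2. ~[]<>(p3 & ~((~p3 & p1) | p1)), 1   [~[]-rule on 1: fresh world 1, 0R1]
3. ~<>(p3 & ~((~p3 & p1) | p1)), 2   [~[]-rule on 2: fresh world 2, 1R2]
4. ~(p3 & ~((~p3 & p1) | p1)), 0   [~<>-rule on 3 via 2R0]
5. ~(p3 & ~((~p3 & p1) | p1)), 1   [~<>-rule on 3 via 2R1]
6. ~(p3 & ~((~p3 & p1) | p1)), 2   [~<>-rule on 3 via 2R2]
7. (~p3 & p1) | p1, 0   [~&-rule on 4 (branches; this branch)]
8. (~p3 & p1) | p1, 1   [~&-rule on 5 (branches; this branch)]
9. (~p3 & p1) | p1, 2   [~&-rule on 6 (branches; this branch)]
10. p1, 0   [|-rule on 7 (branches; this branch)]
11. p1, 1   [|-rule on 8 (branches; this branch)]
12. p1, 2   [|-rule on 9 (branches; this branch)]
Accessibility: 0R0, 0R1, 0R2, 1R0, 1R1, 1R2, 2R0, 2R1, 2R2
The negation has an open branch (countermodel exists).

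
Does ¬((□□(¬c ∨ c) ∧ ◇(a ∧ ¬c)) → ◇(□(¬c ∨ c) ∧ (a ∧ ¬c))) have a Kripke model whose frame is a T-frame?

1. ¬((□□(¬c ∨ c) ∧ ◇(a ∧ ¬c)) → ◇(□(¬c ∨ c) ∧ (a ∧ ¬c))), w0
2. □□(¬c ∨ c) ∧ ◇(a ∧ ¬c), w0   [¬→-rule on 1]
3. ¬◇(□(¬c ∨ c) ∧ (a ∧ ¬c)), w0   [¬→-rule on 1]
4. □□(¬c ∨ c), w0   [∧-rule on 2]
5. ◇(a ∧ ¬c), w0   [∧-rule on 2]
6. ¬(□(¬c ∨ c) ∧ (a ∧ ¬c)), w0   [¬◇-rule on 3 via w0Rw0]
7. □(¬c ∨ c), w0   [□-rule on 4 via w0Rw0]
8. ¬c ∨ c, w0   [□-rule on 7 via w0Rw0]
9. ¬(a ∧ ¬c), w0   [¬∧-rule on 6 (branches; this branch)]
10. c, w0   [∨-rule on 8 (branches; this branch)]
11. a ∧ ¬c, w1   [◇-rule on 5: fresh world w1, w0Rw1]
12. a, w1   [∧-rule on 11]
13. ¬c, w1   [∧-rule on 11]
14. ¬(□(¬c ∨ c) ∧ (a ∧ ¬c)), w1   [¬◇-rule on 3 via w0Rw1]
15. □(¬c ∨ c), w1   [□-rule on 4 via w0Rw1]
16. ¬c ∨ c, w1   [□-rule on 7 via w0Rw1]
17. ¬□(¬c ∨ c), w1   [¬∧-rule on 14 (branches; this branch)]
18. ¬(¬c ∨ c), w2   [¬□-rule on 17: fresh world w2, w1Rw2]
19. c, w2   [¬∨-rule on 18]
20. ¬c, w2   [¬∨-rule on 18]
Accessibility: w0Rw0, w0Rw1, w1Rw1, w1Rw2, w2Rw2
Branch closes: c and ¬c both at w2.
All branches of the tableau close; one closing branch shown above.

Unsatisfiable (every branch closes)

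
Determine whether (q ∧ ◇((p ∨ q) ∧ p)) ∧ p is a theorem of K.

Not valid

Tableau for the negation ¬((q ∧ ◇((p ∨ q) ∧ p)) ∧ p):
1. ¬((q ∧ ◇((p ∨ q) ∧ p)) ∧ p), u
2. ¬p, u
The negation has an open branch (countermodel exists).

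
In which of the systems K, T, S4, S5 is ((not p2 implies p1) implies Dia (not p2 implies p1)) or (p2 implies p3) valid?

T, S4, S5

K-tableau for the negation not (((not p2 implies p1) implies Dia (not p2 implies p1)) or (p2 implies p3)):
1. not (((not p2 implies p1) implies Dia (not p2 implies p1)) or (p2 implies p3)), w0
2. not ((not p2 implies p1) implies Dia (not p2 implies p1)), w0
3. not (p2 implies p3), w0
4. not p2 implies p1, w0
5. not Dia (not p2 implies p1), w0
6. p2, w0
7. not p3, w0
8. p1, w0
Complete open branch: countermodel on a K-frame, so not valid in K.
T-tableau for the negation not (((not p2 implies p1) implies Dia (not p2 implies p1)) or (p2 implies p3)):
1. not (((not p2 implies p1) implies Dia (not p2 implies p1)) or (p2 implies p3)), w0
2. not ((not p2 implies p1) implies Dia (not p2 implies p1)), w0
3. not (p2 implies p3), w0
4. not p2 implies p1, w0
5. not Dia (not p2 implies p1), w0
6. p2, w0
7. not p3, w0
8. not (not p2 implies p1), w0
9. not p2, w0
10. not p1, w0
Accessibility: w0Rw0
Branch closes: p2 and not p2 both at w0.
Every branch closes (one shown): valid in T, hence also in S4, S5 (every theorem of T is a theorem of S4 and S5).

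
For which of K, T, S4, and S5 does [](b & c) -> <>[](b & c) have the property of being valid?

K-tableau for the negation ~([](b & c) -> <>[](b & c)):
1. ~([](b & c) -> <>[](b & c)), 0
2. [](b & c), 0
3. ~<>[](b & c), 0
Complete open branch: countermodel on a K-frame, so not valid in K.
T-tableau for the negation ~([](b & c) -> <>[](b & c)):
1. ~([](b & c) -> <>[](b & c)), 0
2. [](b & c), 0
3. ~<>[](b & c), 0
4. b & c, 0
5. b, 0
6. c, 0
7. ~[](b & c), 0
8. ~(b & c), 1
9. b & c, 1
10. b, 1
11. c, 1
12. ~[](b & c), 1
13. ~c, 1
Accessibility: 0R0, 0R1, 1R1
Branch closes: c and ~c both at 1.
Every branch closes (one shown): valid in T, hence also in S4, S5 (every theorem of T is a theorem of S4 and S5).

T, S4, S5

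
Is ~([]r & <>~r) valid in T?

Valid in T

Tableau for the negation []r & <>~r:
1. []r & <>~r, 0
2. []r, 0
3. <>~r, 0
4. r, 0
5. ~r, 1
6. r, 1
Accessibility: 0R0, 0R1, 1R1
Branch closes: r and ~r both at 1.
All branches of the negation close; one closing branch shown above.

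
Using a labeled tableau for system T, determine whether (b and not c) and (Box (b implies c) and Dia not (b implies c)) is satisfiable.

Unsatisfiable (every branch closes)

1. (b and not c) and (Box (b implies c) and Dia not (b implies c)), u
2. b and not c, u
3. Box (b implies c) and Dia not (b implies c), u
4. b, u
5. not c, u
6. Box (b implies c), u
7. Dia not (b implies c), u
8. b implies c, u
9. c, u
Accessibility: uRu
Branch closes: c and not c both at u.
(One branch shown.) All branches close.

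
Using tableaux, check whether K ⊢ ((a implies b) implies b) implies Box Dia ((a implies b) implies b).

Tableau for the negation not (((a implies b) implies b) implies Box Dia ((a implies b) implies b)):
1. not (((a implies b) implies b) implies Box Dia ((a implies b) implies b)), 0
2. (a implies b) implies b, 0   [neg-implies-rule on 1]
3. not Box Dia ((a implies b) implies b), 0   [neg-implies-rule on 1]
4. b, 0   [implies-rule on 2 (branches; this branch)]
5. not Dia ((a implies b) implies b), 1   [neg-Box-rule on 3: fresh world 1, 0R1]
Accessibility: 0R1
The negation has an open branch (countermodel exists).

Not valid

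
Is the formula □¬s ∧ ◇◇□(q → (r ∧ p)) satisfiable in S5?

Satisfiable (open branch found)

1. □¬s ∧ ◇◇□(q → (r ∧ p)), u
2. □¬s, u
3. ◇◇□(q → (r ∧ p)), u
4. ¬s, u
5. ◇□(q → (r ∧ p)), v
6. ¬s, v
7. □(q → (r ∧ p)), w
8. ¬s, w
9. q → (r ∧ p), u
10. q → (r ∧ p), v
11. q → (r ∧ p), w
12. r ∧ p, u
13. r, u
14. p, u
15. r ∧ p, v
16. r, v
17. p, v
18. r ∧ p, w
19. r, w
20. p, w
Accessibility: uRu, uRv, uRw, vRu, vRv, vRw, wRu, wRv, wRw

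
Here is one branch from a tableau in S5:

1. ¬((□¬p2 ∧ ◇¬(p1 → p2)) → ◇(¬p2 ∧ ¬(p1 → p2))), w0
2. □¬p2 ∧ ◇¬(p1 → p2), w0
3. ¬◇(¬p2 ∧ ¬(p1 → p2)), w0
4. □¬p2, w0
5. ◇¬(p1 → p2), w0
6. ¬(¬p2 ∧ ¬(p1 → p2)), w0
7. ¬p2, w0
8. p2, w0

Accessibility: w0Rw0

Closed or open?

Closed

Both p2 and ¬p2 appear at w0.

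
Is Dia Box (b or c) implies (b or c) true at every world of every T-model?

No, not valid

Tableau for the negation not (Dia Box (b or c) implies (b or c)):
1. not (Dia Box (b or c) implies (b or c)), w0
2. Dia Box (b or c), w0   [neg-implies-rule on 1]
3. not (b or c), w0   [neg-implies-rule on 1]
4. not b, w0   [neg-or-rule on 3]
5. not c, w0   [neg-or-rule on 3]
6. Box (b or c), w1   [Dia-rule on 2: fresh world w1, w0Rw1]
7. b or c, w1   [Box-rule on 6 via w1Rw1]
8. c, w1   [or-rule on 7 (branches; this branch)]
Accessibility: w0Rw0, w0Rw1, w1Rw1
The negation has an open branch (countermodel exists).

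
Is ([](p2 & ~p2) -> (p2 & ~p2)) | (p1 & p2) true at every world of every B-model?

Tableau for the negation ~(([](p2 & ~p2) -> (p2 & ~p2)) | (p1 & p2)):
1. ~(([](p2 & ~p2) -> (p2 & ~p2)) | (p1 & p2)), w0
2. ~([](p2 & ~p2) -> (p2 & ~p2)), w0
3. ~(p1 & p2), w0
4. [](p2 & ~p2), w0
5. ~(p2 & ~p2), w0
6. p2 & ~p2, w0
7. p2, w0
8. ~p2, w0
Accessibility: w0Rw0
Branch closes: p2 and ~p2 both at w0.
All branches of the negation close; one closing branch shown above.

Valid in B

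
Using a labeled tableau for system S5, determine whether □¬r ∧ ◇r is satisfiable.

Unsatisfiable (every branch closes)

1. □¬r ∧ ◇r, u
2. □¬r, u
3. ◇r, u
4. ¬r, u
5. r, v
6. ¬r, v
Accessibility: uRu, uRv, vRu, vRv
Branch closes: r and ¬r both at v.
Every branch closes; the branch above is one of them.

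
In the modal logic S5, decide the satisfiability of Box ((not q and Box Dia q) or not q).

1. Box ((not q and Box Dia q) or not q), 0
2. (not q and Box Dia q) or not q, 0
3. not q, 0
Accessibility: 0R0

Satisfiable (open branch found)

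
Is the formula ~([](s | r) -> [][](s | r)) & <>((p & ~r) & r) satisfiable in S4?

Unsatisfiable

1. ~([](s | r) -> [][](s | r)) & <>((p & ~r) & r), w0
2. ~([](s | r) -> [][](s | r)), w0
3. <>((p & ~r) & r), w0
4. [](s | r), w0
5. ~[][](s | r), w0
6. s | r, w0
7. r, w0
8. (p & ~r) & r, w1
9. p & ~r, w1
10. r, w1
11. p, w1
12. ~r, w1
Accessibility: w0Rw0, w0Rw1, w1Rw1
Branch closes: r and ~r both at w1.
(One branch shown.) All branches close.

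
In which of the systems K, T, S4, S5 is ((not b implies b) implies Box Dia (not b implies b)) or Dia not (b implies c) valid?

S5

S5-tableau for the negation not (((not b implies b) implies Box Dia (not b implies b)) or Dia not (b implies c)):
1. not (((not b implies b) implies Box Dia (not b implies b)) or Dia not (b implies c)), u
2. not ((not b implies b) implies Box Dia (not b implies b)), u   [neg-or-rule on 1]
3. not Dia not (b implies c), u   [neg-or-rule on 1]
4. not b implies b, u   [neg-implies-rule on 2]
5. not Box Dia (not b implies b), u   [neg-implies-rule on 2]
6. b implies c, u   [neg-Dia-rule on 3 via uRu]
7. b, u   [implies-rule on 4 (branches; this branch)]
8. c, u   [implies-rule on 6 (branches; this branch)]
9. not Dia (not b implies b), v   [neg-Box-rule on 5: fresh world v, uRv]
10. b implies c, v   [neg-Dia-rule on 3 via uRv]
11. not (not b implies b), u   [neg-Dia-rule on 9 via vRu]
12. not b, u   [neg-implies-rule on 11]
Accessibility: uRu, uRv, vRu, vRv
Branch closes: b and not b both at u.
Every branch closes (one shown): valid in S5.
S4-tableau for the negation not (((not b implies b) implies Box Dia (not b implies b)) or Dia not (b implies c)):
1. not (((not b implies b) implies Box Dia (not b implies b)) or Dia not (b implies c)), u
2. not ((not b implies b) implies Box Dia (not b implies b)), u   [neg-or-rule on 1]
3. not Dia not (b implies c), u   [neg-or-rule on 1]
4. not b implies b, u   [neg-implies-rule on 2]
5. not Box Dia (not b implies b), u   [neg-implies-rule on 2]
6. b implies c, u   [neg-Dia-rule on 3 via uRu]
7. b, u   [implies-rule on 4 (branches; this branch)]
8. c, u   [implies-rule on 6 (branches; this branch)]
9. not Dia (not b implies b), v   [neg-Box-rule on 5: fresh world v, uRv]
10. b implies c, v   [neg-Dia-rule on 3 via uRv]
11. not (not b implies b), v   [neg-Dia-rule on 9 via vRv]
12. not b, v   [neg-implies-rule on 11]
13. c, v   [implies-rule on 10 (branches; this branch)]
Accessibility: uRu, uRv, vRv
Complete open branch: countermodel on an S4-frame, so not valid in S4, nor in K, T (the same frame is also a K-frame and a T-frame).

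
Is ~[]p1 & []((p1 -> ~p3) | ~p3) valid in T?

Invalid (countermodel exists)

Tableau for the negation ~(~[]p1 & []((p1 -> ~p3) | ~p3)):
1. ~(~[]p1 & []((p1 -> ~p3) | ~p3)), u
2. ~[]((p1 -> ~p3) | ~p3), u
3. ~((p1 -> ~p3) | ~p3), v
4. ~(p1 -> ~p3), v
5. p3, v
6. p1, v
Accessibility: uRu, uRv, vRv
The negation has an open branch (countermodel exists).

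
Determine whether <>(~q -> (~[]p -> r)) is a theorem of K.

Not valid

Tableau for the negation ~<>(~q -> (~[]p -> r)):
1. ~<>(~q -> (~[]p -> r)), w0
The negation has an open branch (countermodel exists).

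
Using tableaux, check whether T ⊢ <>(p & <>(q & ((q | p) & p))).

No, not valid

Tableau for the negation ~<>(p & <>(q & ((q | p) & p))):
1. ~<>(p & <>(q & ((q | p) & p))), w0
2. ~(p & <>(q & ((q | p) & p))), w0   [~<>-rule on 1 via w0Rw0]
3. ~<>(q & ((q | p) & p)), w0   [~&-rule on 2 (branches; this branch)]
4. ~(q & ((q | p) & p)), w0   [~<>-rule on 3 via w0Rw0]
5. ~((q | p) & p), w0   [~&-rule on 4 (branches; this branch)]
6. ~p, w0   [~&-rule on 5 (branches; this branch)]
Accessibility: w0Rw0
The negation has an open branch (countermodel exists).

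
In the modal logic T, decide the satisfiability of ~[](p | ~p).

1. ~[](p | ~p), u
2. ~(p | ~p), v
3. ~p, v
4. p, v
Accessibility: uRu, uRv, vRv
Branch closes: p and ~p both at v.
All branches of the tableau close; one closing branch shown above.

No, unsatisfiable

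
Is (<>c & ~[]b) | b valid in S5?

Tableau for the negation ~((<>c & ~[]b) | b):
1. ~((<>c & ~[]b) | b), w0
2. ~(<>c & ~[]b), w0
3. ~b, w0
4. ~<>c, w0
5. ~c, w0
Accessibility: w0Rw0
The negation has an open branch (countermodel exists).

No, not valid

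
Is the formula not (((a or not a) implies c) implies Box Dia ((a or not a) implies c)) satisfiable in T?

1. not (((a or not a) implies c) implies Box Dia ((a or not a) implies c)), 0
2. (a or not a) implies c, 0
3. not Box Dia ((a or not a) implies c), 0
4. c, 0
5. not Dia ((a or not a) implies c), 1
6. not ((a or not a) implies c), 1
7. a or not a, 1
8. not c, 1
9. not a, 1
Accessibility: 0R0, 0R1, 1R1

Satisfiable (open branch found)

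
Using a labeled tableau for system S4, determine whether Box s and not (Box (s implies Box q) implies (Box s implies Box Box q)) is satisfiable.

1. Box s and not (Box (s implies Box q) implies (Box s implies Box Box q)), u
2. Box s, u
3. not (Box (s implies Box q) implies (Box s implies Box Box q)), u
4. Box (s implies Box q), u
5. not (Box s implies Box Box q), u
6. not Box Box q, u
7. s, u
8. s implies Box q, u
9. Box q, u
10. q, u
11. not Box q, v
12. s, v
13. s implies Box q, v
14. q, v
15. Box q, v
16. not q, w
17. s, w
18. s implies Box q, w
19. q, w
Accessibility: uRu, uRv, uRw, vRv, vRw, wRw
Branch closes: q and not q both at w.
(One branch shown.) All branches close.

No, unsatisfiable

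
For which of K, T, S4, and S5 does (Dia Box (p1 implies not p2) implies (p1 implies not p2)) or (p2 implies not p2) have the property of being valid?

S5-tableau for the negation not ((Dia Box (p1 implies not p2) implies (p1 implies not p2)) or (p2 implies not p2)):
1. not ((Dia Box (p1 implies not p2) implies (p1 implies not p2)) or (p2 implies not p2)), u
2. not (Dia Box (p1 implies not p2) implies (p1 implies not p2)), u   [neg-or-rule on 1]
3. not (p2 implies not p2), u   [neg-or-rule on 1]
4. Dia Box (p1 implies not p2), u   [neg-implies-rule on 2]
5. not (p1 implies not p2), u   [neg-implies-rule on 2]
6. p2, u   [neg-implies-rule on 3]
7. p1, u   [neg-implies-rule on 5]
8. Box (p1 implies not p2), v   [Dia-rule on 4: fresh world v, uRv]
9. p1 implies not p2, u   [Box-rule on 8 via vRu]
10. p1 implies not p2, v   [Box-rule on 8 via vRv]
11. not p2, u   [implies-rule on 9 (branches; this branch)]
Accessibility: uRu, uRv, vRu, vRv
Branch closes: p2 and not p2 both at u.
Every branch closes (one shown): valid in S5.
S4-tableau for the negation not ((Dia Box (p1 implies not p2) implies (p1 implies not p2)) or (p2 implies not p2)):
1. not ((Dia Box (p1 implies not p2) implies (p1 implies not p2)) or (p2 implies not p2)), u
2. not (Dia Box (p1 implies not p2) implies (p1 implies not p2)), u   [neg-or-rule on 1]
3. not (p2 implies not p2), u   [neg-or-rule on 1]
4. Dia Box (p1 implies not p2), u   [neg-implies-rule on 2]
5. not (p1 implies not p2), u   [neg-implies-rule on 2]
6. p2, u   [neg-implies-rule on 3]
7. p1, u   [neg-implies-rule on 5]
8. Box (p1 implies not p2), v   [Dia-rule on 4: fresh world v, uRv]
9. p1 implies not p2, v   [Box-rule on 8 via vRv]
10. not p2, v   [implies-rule on 9 (branches; this branch)]
Accessibility: uRu, uRv, vRv
Complete open branch: countermodel on an S4-frame, so not valid in S4, nor in K, T (the same frame is also a K-frame and a T-frame).

S5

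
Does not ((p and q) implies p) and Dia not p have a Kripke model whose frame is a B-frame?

1. not ((p and q) implies p) and Dia not p, w0
2. not ((p and q) implies p), w0
3. Dia not p, w0
4. p and q, w0
5. not p, w0
6. p, w0
7. q, w0
Accessibility: w0Rw0
Branch closes: p and not p both at w0.
(One branch shown.) All branches close.

No, unsatisfiable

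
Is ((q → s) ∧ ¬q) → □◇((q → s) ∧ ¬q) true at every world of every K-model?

No, not valid

Tableau for the negation ¬(((q → s) ∧ ¬q) → □◇((q → s) ∧ ¬q)):
1. ¬(((q → s) ∧ ¬q) → □◇((q → s) ∧ ¬q)), 0
2. (q → s) ∧ ¬q, 0
3. ¬□◇((q → s) ∧ ¬q), 0
4. q → s, 0
5. ¬q, 0
6. s, 0
7. ¬◇((q → s) ∧ ¬q), 1
Accessibility: 0R1
The negation has an open branch (countermodel exists).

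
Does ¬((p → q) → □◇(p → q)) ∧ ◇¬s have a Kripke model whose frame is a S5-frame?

1. ¬((p → q) → □◇(p → q)) ∧ ◇¬s, w0
2. ¬((p → q) → □◇(p → q)), w0
3. ◇¬s, w0
4. p → q, w0
5. ¬□◇(p → q), w0
6. q, w0
7. ¬s, w1
8. ¬◇(p → q), w2
9. ¬(p → q), w0
10. p, w0
11. ¬q, w0
Accessibility: w0Rw0, w0Rw1, w0Rw2, w1Rw0, w1Rw1, w1Rw2, w2Rw0, w2Rw1, w2Rw2
Branch closes: q and ¬q both at w0.
(One branch shown.) All branches close.

No, unsatisfiable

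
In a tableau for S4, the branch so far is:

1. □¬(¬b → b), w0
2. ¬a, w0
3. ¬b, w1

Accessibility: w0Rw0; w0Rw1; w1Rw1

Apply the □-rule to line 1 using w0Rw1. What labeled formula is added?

¬(¬b → b), w1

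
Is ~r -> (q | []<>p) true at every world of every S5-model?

Invalid (countermodel exists)

Tableau for the negation ~(~r -> (q | []<>p)):
1. ~(~r -> (q | []<>p)), w0
2. ~r, w0
3. ~(q | []<>p), w0
4. ~q, w0
5. ~[]<>p, w0
6. ~<>p, w1
7. ~p, w0
8. ~p, w1
Accessibility: w0Rw0, w0Rw1, w1Rw0, w1Rw1
The negation has an open branch (countermodel exists).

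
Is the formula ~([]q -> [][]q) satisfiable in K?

1. ~([]q -> [][]q), u
2. []q, u   [~->-rule on 1]
3. ~[][]q, u   [~->-rule on 1]
4. ~[]q, v   [~[]-rule on 3: fresh world v, uRv]
5. q, v   [[]-rule on 2 via uRv]
6. ~q, w   [~[]-rule on 4: fresh world w, vRw]
Accessibility: uRv, vRw

Yes, satisfiable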